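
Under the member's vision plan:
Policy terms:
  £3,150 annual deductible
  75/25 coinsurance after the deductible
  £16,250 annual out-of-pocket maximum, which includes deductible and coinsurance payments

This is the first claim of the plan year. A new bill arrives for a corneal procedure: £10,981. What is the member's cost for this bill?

£5,107.75

The full £3,150 deductible is still open; £3,150 of this bill applies to it.
After the £3,150 deductible portion, £10,981 − £3,150 = £7,831 is subject to coinsurance.
Member's 25% share of £7,831 is £1,957.75.
Member responsibility before any cap: £3,150 + £1,957.75 = £5,107.75.
Year-to-date out-of-pocket becomes £0 + £5,107.75 = £5,107.75, still under the £16,250 maximum, so no cap applies.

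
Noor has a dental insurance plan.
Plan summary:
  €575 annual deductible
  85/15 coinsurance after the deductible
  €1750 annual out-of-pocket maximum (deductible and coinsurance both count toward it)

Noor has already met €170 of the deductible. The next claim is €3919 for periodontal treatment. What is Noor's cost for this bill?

€932.10

€170 of the €575 deductible is already met, leaving €405.
After the €405 deductible portion, €3919 − €405 = €3514 is subject to coinsurance.
Coinsurance: €3514 × 15% = €527.10.
That puts the patient's cost at €405 + €527.10 = €932.10 before any cap.
Cumulative spending €170 + €932.10 = €1102.10 stays under the €1750 maximum.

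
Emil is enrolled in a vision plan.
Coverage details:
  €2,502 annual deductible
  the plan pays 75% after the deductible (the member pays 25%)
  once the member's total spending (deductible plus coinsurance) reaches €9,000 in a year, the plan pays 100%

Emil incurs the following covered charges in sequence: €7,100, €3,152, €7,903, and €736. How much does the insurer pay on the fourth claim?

#1 (€7,100): €2,502 to deductible, leaving €4,598; 25% of €4,598 = €1,149.50. Cost to member: €3,651.50. OOP to date €3,651.50. Plan pays €7,100 − €3,651.50 = €3,448.50.
#2 (€3,152): 25% coinsurance on €3,152 = €788. Member pays €788; OOP now €4,439.50. Insurer: €3,152 − €788 = €2,364.
#3 (€7,903): deductible already satisfied, so member's share is 25% × €7,903 = €1,975.75. Member owes €1,975.75 (running OOP €6,415.25). Insurer: €7,903 − €1,975.75 = €5,927.25.
#4 (€736): 25% coinsurance on €736 = €184. Member owes €184 (running OOP €6,599.25). Insurer: €736 − €184 = €552.

€552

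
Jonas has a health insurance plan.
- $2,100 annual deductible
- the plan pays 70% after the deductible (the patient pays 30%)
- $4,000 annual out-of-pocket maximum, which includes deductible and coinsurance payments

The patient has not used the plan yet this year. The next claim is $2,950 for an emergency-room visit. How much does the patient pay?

$2,355

The full $2,100 deductible is still open; $2,100 of this bill applies to it.
The remaining $850 (= $2,950 − $2,100) moves to coinsurance.
30% of $850 = $255 falls to the patient.
So the patient owes $2,100 + $255 = $2,355 before any cap.
Cumulative spending $0 + $2,355 = $2,355 stays under the $4,000 maximum.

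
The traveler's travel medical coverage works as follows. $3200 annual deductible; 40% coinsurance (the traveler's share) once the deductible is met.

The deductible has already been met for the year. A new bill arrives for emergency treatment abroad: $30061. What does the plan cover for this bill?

The deductible is already satisfied, so the full bill goes to coinsurance.
40% of $30061 = $12024.40 falls to the traveler.
Insurer pays the balance: $30061 − $12024.40 = $18036.60.

$18036.60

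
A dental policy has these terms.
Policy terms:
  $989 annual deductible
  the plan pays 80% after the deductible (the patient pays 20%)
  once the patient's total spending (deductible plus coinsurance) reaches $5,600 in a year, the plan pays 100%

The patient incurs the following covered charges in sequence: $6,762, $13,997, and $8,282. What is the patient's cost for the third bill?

#1 ($6,762): $989 to deductible, leaving $5,773; coinsurance $5,773 × 20% = $1,154.60. Patient pays $2,143.60; OOP now $2,143.60.
#2 ($13,997): 20% coinsurance on $13,997 = $2,799.40. Patient pays $2,799.40; OOP now $4,943.
#3 ($8,282): deductible met; 20% of $8,282 = $1,656.40. Adding that to $4,943 gives $6,599.40, past the $5,600 cap; patient pays only $5,600 − $4,943 = $657.

$657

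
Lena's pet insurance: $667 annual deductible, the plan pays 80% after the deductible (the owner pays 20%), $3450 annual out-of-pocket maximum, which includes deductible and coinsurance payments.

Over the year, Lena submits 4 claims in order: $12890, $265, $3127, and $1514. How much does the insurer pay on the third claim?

Claim 1 ($12890): $667 finishes the deductible; $12223 goes to coinsurance; owner's 20% is $2444.60. Cost to owner: $3111.60. OOP to date $3111.60. Plan pays $12890 − $3111.60 = $9778.40.
Claim 2 ($265): 20% coinsurance on $265 = $53. Owner pays $53; OOP now $3164.60. Plan pays $265 − $53 = $212.
Claim 3 ($3127): deductible met; 20% of $3127 = $625.40. That would push OOP to $3790, over the $3450 cap, so owner pays $3450 − $3164.60 = $285.40. Plan pays $3127 − $285.40 = $2841.60.

$2841.60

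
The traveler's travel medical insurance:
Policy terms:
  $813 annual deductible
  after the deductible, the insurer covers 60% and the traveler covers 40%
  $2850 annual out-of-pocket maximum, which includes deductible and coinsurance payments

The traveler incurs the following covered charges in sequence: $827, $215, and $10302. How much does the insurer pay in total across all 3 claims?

Claim 1 — $827: deductible takes $813, $14 remains; traveler's 40% is $5.60. Traveler pays $818.60; OOP now $818.60. Insurer: $827 − $818.60 = $8.40.
Claim 2 — $215: deductible met; 40% of $215 = $86. Cost to traveler: $86. OOP to date $904.60. Plan pays $215 − $86 = $129.
Claim 3 — $10302: 40% coinsurance on $10302 = $4120.80. That would push OOP to $5025.40, over the $2850 cap, so traveler pays $2850 − $904.60 = $1945.40. Insurer: $10302 − $1945.40 = $8356.60.
Insurer total: $8.40 + $129 + $8356.60 = $8494.

$8494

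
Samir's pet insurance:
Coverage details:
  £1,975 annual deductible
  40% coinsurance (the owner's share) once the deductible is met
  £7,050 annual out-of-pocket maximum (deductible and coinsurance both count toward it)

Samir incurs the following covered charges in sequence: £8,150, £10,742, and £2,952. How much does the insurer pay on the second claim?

#1 (£8,150): £1,975 to deductible, leaving £6,175; 40% of £6,175 = £2,470. Owner owes £4,445 (running OOP £4,445). Insurer: £8,150 − £4,445 = £3,705.
#2 (£10,742): deductible already satisfied, so owner's share is 40% × £10,742 = £4,296.80. That would push OOP to £8,741.80, over the £7,050 cap, so owner pays £7,050 − £4,445 = £2,605. Insurer: £10,742 − £2,605 = £8,137.

£8,137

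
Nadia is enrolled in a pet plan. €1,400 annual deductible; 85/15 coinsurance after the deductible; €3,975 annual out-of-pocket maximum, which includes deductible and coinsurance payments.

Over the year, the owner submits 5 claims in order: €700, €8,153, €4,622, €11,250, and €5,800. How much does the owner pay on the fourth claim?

Claim 1 (€700): entire amount goes to the deductible. Cost to owner: €700. OOP to date €700.
Claim 2 (€8,153): €700 finishes the deductible; €7,453 goes to coinsurance; owner's 15% is €1,117.95. Cost to owner: €1,817.95. OOP to date €2,517.95.
Claim 3 (€4,622): 15% coinsurance on €4,622 = €693.30. Owner owes €693.30 (running OOP €3,211.25).
Claim 4 (€11,250): deductible already satisfied, so owner's share is 15% × €11,250 = €1,687.50. That would push OOP to €4,898.75, over the €3,975 cap, so owner pays €3,975 − €3,211.25 = €763.75.

€763.75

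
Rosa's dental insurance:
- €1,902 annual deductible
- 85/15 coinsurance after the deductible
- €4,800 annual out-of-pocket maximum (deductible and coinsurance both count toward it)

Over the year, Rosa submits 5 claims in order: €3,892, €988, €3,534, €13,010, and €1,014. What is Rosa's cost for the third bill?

#1 (€3,892): €1,902 finishes the deductible; €1,990 goes to coinsurance; coinsurance €1,990 × 15% = €298.50. Patient owes €2,200.50 (running OOP €2,200.50).
#2 (€988): 15% coinsurance on €988 = €148.20. Patient pays €148.20; OOP now €2,348.70.
#3 (€3,534): deductible already satisfied, so patient's share is 15% × €3,534 = €530.10. Cost to patient: €530.10. OOP to date €2,878.80.

€530.10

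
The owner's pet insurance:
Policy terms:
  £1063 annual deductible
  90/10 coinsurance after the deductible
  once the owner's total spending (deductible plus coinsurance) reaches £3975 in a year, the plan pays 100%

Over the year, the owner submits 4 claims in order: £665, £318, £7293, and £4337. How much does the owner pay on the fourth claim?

£433.70

Bill 1, £665: all of it applies to the deductible. Owner pays £665; OOP now £665.
Bill 2, £318: fully absorbed by the deductible. Cost to owner: £318. OOP to date £983.
Bill 3, £7293: £80 to deductible, leaving £7213; owner's 10% is £721.30. Owner owes £801.30 (running OOP £1784.30).
Bill 4, £4337: deductible already satisfied, so owner's share is 10% × £4337 = £433.70. Owner pays £433.70; OOP now £2218.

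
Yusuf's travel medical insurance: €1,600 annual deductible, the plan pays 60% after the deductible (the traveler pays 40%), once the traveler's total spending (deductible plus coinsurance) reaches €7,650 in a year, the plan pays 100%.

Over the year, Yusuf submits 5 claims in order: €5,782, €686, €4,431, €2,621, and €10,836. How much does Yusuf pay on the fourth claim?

€1,048.40

Claim 1 — €5,782: deductible takes €1,600, €4,182 remains; traveler's 40% is €1,672.80. Traveler owes €3,272.80 (running OOP €3,272.80).
Claim 2 — €686: 40% coinsurance on €686 = €274.40. Cost to traveler: €274.40. OOP to date €3,547.20.
Claim 3 — €4,431: deductible already satisfied, so traveler's share is 40% × €4,431 = €1,772.40. Traveler owes €1,772.40 (running OOP €5,319.60).
Claim 4 — €2,621: deductible met; 40% of €2,621 = €1,048.40. Traveler pays €1,048.40; OOP now €6,368.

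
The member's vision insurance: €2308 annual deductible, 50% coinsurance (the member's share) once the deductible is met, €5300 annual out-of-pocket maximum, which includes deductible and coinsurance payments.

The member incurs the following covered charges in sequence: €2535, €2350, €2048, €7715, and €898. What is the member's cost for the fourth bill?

€679.50

Bill 1, €2535: deductible takes €2308, €227 remains; coinsurance €227 × 50% = €113.50. Member owes €2421.50 (running OOP €2421.50).
Bill 2, €2350: 50% coinsurance on €2350 = €1175. Member owes €1175 (running OOP €3596.50).
Bill 3, €2048: deductible already satisfied, so member's share is 50% × €2048 = €1024. Cost to member: €1024. OOP to date €4620.50.
Bill 4, €7715: 50% coinsurance on €7715 = €3857.50. That would push OOP to €8478, over the €5300 cap, so member pays €5300 − €4620.50 = €679.50.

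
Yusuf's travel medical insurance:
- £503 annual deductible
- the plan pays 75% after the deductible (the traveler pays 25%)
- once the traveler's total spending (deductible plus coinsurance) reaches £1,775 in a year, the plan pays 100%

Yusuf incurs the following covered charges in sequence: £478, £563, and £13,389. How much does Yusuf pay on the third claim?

£1,137.50

Claim 1 (£478): fully absorbed by the deductible. Traveler pays £478; OOP now £478.
Claim 2 (£563): £25 finishes the deductible; £538 goes to coinsurance; coinsurance £538 × 25% = £134.50. Cost to traveler: £159.50. OOP to date £637.50.
Claim 3 (£13,389): 25% coinsurance on £13,389 = £3,347.25. OOP would hit £3,984.75 > £1,775, so the cap limits the traveler to £1,775 − £637.50 = £1,137.50.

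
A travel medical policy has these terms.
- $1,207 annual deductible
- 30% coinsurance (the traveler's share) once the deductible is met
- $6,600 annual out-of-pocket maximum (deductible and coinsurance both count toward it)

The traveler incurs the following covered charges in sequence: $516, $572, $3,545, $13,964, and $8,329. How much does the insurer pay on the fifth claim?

$8,153

Bill 1, $516: all of it applies to the deductible. Cost to traveler: $516. OOP to date $516. Plan pays $516 − $516 = $0.
Bill 2, $572: entire amount goes to the deductible. Traveler pays $572; OOP now $1,088. Plan pays $572 − $572 = $0.
Bill 3, $3,545: $119 to deductible, leaving $3,426; coinsurance $3,426 × 30% = $1,027.80. Cost to traveler: $1,146.80. OOP to date $2,234.80. Insurer: $3,545 − $1,146.80 = $2,398.20.
Bill 4, $13,964: deductible already satisfied, so traveler's share is 30% × $13,964 = $4,189.20. Traveler pays $4,189.20; OOP now $6,424. Insurer: $13,964 − $4,189.20 = $9,774.80.
Bill 5, $8,329: deductible already satisfied, so traveler's share is 30% × $8,329 = $2,498.70. Adding that to $6,424 gives $8,922.70, past the $6,600 cap; traveler pays only $6,600 − $6,424 = $176. Plan pays $8,329 − $176 = $8,153.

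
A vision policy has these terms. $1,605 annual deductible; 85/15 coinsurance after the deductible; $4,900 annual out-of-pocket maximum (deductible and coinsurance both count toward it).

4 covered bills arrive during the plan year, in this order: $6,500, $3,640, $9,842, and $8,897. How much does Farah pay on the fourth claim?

$538.45

#1 ($6,500): $1,605 finishes the deductible; $4,895 goes to coinsurance; 15% of $4,895 = $734.25. Cost to member: $2,339.25. OOP to date $2,339.25.
#2 ($3,640): 15% coinsurance on $3,640 = $546. Cost to member: $546. OOP to date $2,885.25.
#3 ($9,842): 15% coinsurance on $9,842 = $1,476.30. Member owes $1,476.30 (running OOP $4,361.55).
#4 ($8,897): deductible already satisfied, so member's share is 15% × $8,897 = $1,334.55. That would push OOP to $5,696.10, over the $4,900 cap, so member pays $4,900 − $4,361.55 = $538.45.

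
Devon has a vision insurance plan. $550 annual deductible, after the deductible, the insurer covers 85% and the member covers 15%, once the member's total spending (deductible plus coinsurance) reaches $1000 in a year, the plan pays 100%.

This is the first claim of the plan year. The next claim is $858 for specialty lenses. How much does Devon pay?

Deductible not yet touched, so the first $550 of the bill goes to the deductible.
That leaves $858 − $550 = $308 for coinsurance.
15% of $308 = $46.20 falls to the member.
That puts the member's cost at $550 + $46.20 = $596.20 before any cap.
Cumulative spending $0 + $596.20 = $596.20 stays under the $1000 maximum.

$596.20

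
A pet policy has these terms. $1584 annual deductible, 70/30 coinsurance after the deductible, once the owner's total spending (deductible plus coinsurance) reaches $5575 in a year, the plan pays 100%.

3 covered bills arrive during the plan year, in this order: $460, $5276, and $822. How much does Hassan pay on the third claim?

$246.60

Bill 1, $460: all of it applies to the deductible. Cost to owner: $460. OOP to date $460.
Bill 2, $5276: $1124 to deductible, leaving $4152; owner's 30% is $1245.60. Owner pays $2369.60; OOP now $2829.60.
Bill 3, $822: deductible met; 30% of $822 = $246.60. Owner owes $246.60 (running OOP $3076.20).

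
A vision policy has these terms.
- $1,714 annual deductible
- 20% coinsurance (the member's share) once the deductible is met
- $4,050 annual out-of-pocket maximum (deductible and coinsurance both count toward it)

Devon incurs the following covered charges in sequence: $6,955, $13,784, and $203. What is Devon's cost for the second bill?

$1,287.80

#1 ($6,955): $1,714 finishes the deductible; $5,241 goes to coinsurance; 20% of $5,241 = $1,048.20. Member pays $2,762.20; OOP now $2,762.20.
#2 ($13,784): deductible already satisfied, so member's share is 20% × $13,784 = $2,756.80. OOP would hit $5,519 > $4,050, so the cap limits the member to $4,050 − $2,762.20 = $1,287.80.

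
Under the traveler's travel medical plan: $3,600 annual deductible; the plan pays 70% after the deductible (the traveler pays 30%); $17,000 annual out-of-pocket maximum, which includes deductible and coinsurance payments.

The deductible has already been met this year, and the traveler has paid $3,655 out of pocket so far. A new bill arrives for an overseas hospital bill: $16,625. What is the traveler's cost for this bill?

$4,987.50

With the deductible met, the entire $16,625 is subject to coinsurance.
Coinsurance: $16,625 × 30% = $4,987.50.
Year-to-date out-of-pocket becomes $3,655 + $4,987.50 = $8,642.50, still under the $17,000 maximum, so no cap applies.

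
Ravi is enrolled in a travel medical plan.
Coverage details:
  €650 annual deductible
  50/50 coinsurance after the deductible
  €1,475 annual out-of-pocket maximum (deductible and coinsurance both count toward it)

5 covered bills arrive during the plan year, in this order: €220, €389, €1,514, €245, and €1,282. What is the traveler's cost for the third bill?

#1 (€220): fully absorbed by the deductible. Traveler pays €220; OOP now €220.
#2 (€389): all of it applies to the deductible. Cost to traveler: €389. OOP to date €609.
#3 (€1,514): deductible takes €41, €1,473 remains; traveler's 50% is €736.50. Traveler pays €777.50; OOP now €1,386.50.

€777.50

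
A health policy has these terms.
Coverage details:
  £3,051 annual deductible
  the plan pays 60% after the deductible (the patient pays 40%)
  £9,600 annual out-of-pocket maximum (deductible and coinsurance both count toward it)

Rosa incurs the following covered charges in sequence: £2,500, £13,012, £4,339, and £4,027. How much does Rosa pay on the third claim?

Claim 1 — £2,500: fully absorbed by the deductible. Patient owes £2,500 (running OOP £2,500).
Claim 2 — £13,012: £551 finishes the deductible; £12,461 goes to coinsurance; patient's 40% is £4,984.40. Patient owes £5,535.40 (running OOP £8,035.40).
Claim 3 — £4,339: 40% coinsurance on £4,339 = £1,735.60. That would push OOP to £9,771, over the £9,600 cap, so patient pays £9,600 − £8,035.40 = £1,564.60.

£1,564.60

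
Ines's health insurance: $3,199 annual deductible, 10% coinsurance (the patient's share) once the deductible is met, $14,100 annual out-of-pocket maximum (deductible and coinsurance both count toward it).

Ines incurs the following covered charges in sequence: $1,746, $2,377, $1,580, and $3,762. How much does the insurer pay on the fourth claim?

$3,385.80

Claim 1 ($1,746): fully absorbed by the deductible. Patient pays $1,746; OOP now $1,746. Insurer: $1,746 − $1,746 = $0.
Claim 2 ($2,377): $1,453 to deductible, leaving $924; 10% of $924 = $92.40. Patient owes $1,545.40 (running OOP $3,291.40). Plan pays $2,377 − $1,545.40 = $831.60.
Claim 3 ($1,580): deductible met; 10% of $1,580 = $158. Cost to patient: $158. OOP to date $3,449.40. Insurer: $1,580 − $158 = $1,422.
Claim 4 ($3,762): deductible met; 10% of $3,762 = $376.20. Patient owes $376.20 (running OOP $3,825.60). Plan pays $3,762 − $376.20 = $3,385.80.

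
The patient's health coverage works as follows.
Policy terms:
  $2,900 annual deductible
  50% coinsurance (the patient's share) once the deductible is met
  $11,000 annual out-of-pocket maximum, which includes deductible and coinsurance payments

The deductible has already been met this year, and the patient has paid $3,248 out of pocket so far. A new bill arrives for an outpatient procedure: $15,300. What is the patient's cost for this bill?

$7,650

With the deductible met, the entire $15,300 is subject to coinsurance.
50% of $15,300 = $7,650 falls to the patient.
Cumulative spending $3,248 + $7,650 = $10,898 stays under the $11,000 maximum.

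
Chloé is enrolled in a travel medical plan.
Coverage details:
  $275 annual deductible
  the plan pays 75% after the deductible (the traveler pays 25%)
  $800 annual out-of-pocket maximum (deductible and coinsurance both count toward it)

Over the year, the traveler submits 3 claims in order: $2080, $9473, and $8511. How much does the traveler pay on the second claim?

$73.75

Bill 1, $2080: $275 finishes the deductible; $1805 goes to coinsurance; coinsurance $1805 × 25% = $451.25. Traveler owes $726.25 (running OOP $726.25).
Bill 2, $9473: 25% coinsurance on $9473 = $2368.25. OOP would hit $3094.50 > $800, so the cap limits the traveler to $800 − $726.25 = $73.75.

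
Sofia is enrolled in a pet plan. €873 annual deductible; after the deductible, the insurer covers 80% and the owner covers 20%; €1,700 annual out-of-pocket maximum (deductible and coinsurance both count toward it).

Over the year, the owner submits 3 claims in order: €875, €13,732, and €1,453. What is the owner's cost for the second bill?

€826.60

#1 (€875): deductible takes €873, €2 remains; coinsurance €2 × 20% = €0.40. Owner owes €873.40 (running OOP €873.40).
#2 (€13,732): deductible already satisfied, so owner's share is 20% × €13,732 = €2,746.40. That would push OOP to €3,619.80, over the €1,700 cap, so owner pays €1,700 − €873.40 = €826.60.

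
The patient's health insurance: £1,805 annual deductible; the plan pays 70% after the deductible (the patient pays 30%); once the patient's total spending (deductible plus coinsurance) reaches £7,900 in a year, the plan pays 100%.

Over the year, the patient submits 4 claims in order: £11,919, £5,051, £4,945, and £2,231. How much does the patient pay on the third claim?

Bill 1, £11,919: £1,805 finishes the deductible; £10,114 goes to coinsurance; 30% of £10,114 = £3,034.20. Patient pays £4,839.20; OOP now £4,839.20.
Bill 2, £5,051: deductible met; 30% of £5,051 = £1,515.30. Patient pays £1,515.30; OOP now £6,354.50.
Bill 3, £4,945: deductible already satisfied, so patient's share is 30% × £4,945 = £1,483.50. Cost to patient: £1,483.50. OOP to date £7,838.

£1,483.50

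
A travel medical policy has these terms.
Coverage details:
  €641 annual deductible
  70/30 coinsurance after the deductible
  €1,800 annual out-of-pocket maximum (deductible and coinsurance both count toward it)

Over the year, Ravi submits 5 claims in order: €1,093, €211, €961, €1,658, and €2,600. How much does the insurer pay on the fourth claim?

€1,160.60

Claim 1 (€1,093): deductible takes €641, €452 remains; coinsurance €452 × 30% = €135.60. Cost to traveler: €776.60. OOP to date €776.60. Insurer: €1,093 − €776.60 = €316.40.
Claim 2 (€211): 30% coinsurance on €211 = €63.30. Traveler pays €63.30; OOP now €839.90. Insurer: €211 − €63.30 = €147.70.
Claim 3 (€961): deductible met; 30% of €961 = €288.30. Cost to traveler: €288.30. OOP to date €1,128.20. Insurer: €961 − €288.30 = €672.70.
Claim 4 (€1,658): 30% coinsurance on €1,658 = €497.40. Cost to traveler: €497.40. OOP to date €1,625.60. Insurer: €1,658 − €497.40 = €1,160.60.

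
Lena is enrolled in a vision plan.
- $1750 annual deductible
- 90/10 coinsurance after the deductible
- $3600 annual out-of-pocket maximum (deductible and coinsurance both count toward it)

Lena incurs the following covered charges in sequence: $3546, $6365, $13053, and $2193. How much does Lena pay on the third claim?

Claim 1 — $3546: $1750 to deductible, leaving $1796; member's 10% is $179.60. Member pays $1929.60; OOP now $1929.60.
Claim 2 — $6365: 10% coinsurance on $6365 = $636.50. Member owes $636.50 (running OOP $2566.10).
Claim 3 — $13053: 10% coinsurance on $13053 = $1305.30. OOP would hit $3871.40 > $3600, so the cap limits the member to $3600 − $2566.10 = $1033.90.

$1033.90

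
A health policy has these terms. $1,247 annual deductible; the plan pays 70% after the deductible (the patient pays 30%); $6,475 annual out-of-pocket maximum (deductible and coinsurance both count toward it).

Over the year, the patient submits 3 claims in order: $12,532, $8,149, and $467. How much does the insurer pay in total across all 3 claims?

$14,673

#1 ($12,532): $1,247 to deductible, leaving $11,285; 30% of $11,285 = $3,385.50. Cost to patient: $4,632.50. OOP to date $4,632.50. Plan pays $12,532 − $4,632.50 = $7,899.50.
#2 ($8,149): 30% coinsurance on $8,149 = $2,444.70. OOP would hit $7,077.20 > $6,475, so the cap limits the patient to $6,475 − $4,632.50 = $1,842.50. Insurer: $8,149 − $1,842.50 = $6,306.50.
#3 ($467): deductible already satisfied, so patient's share is 30% × $467 = $140.10. OOP would hit $6,615.10 > $6,475, so the cap limits the patient to $6,475 − $6,475 = $0. Insurer: $467 − $0 = $467.
Insurer total = bills − patient's total = $21,148 − $6,475 = $14,673.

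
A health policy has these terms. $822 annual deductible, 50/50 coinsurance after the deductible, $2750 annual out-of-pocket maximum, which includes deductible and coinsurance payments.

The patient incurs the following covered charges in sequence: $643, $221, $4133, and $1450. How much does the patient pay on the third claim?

Claim 1 — $643: entire amount goes to the deductible. Patient owes $643 (running OOP $643).
Claim 2 — $221: $179 finishes the deductible; $42 goes to coinsurance; 50% of $42 = $21. Cost to patient: $200. OOP to date $843.
Claim 3 — $4133: deductible met; 50% of $4133 = $2066.50. Adding that to $843 gives $2909.50, past the $2750 cap; patient pays only $2750 − $843 = $1907.

$1907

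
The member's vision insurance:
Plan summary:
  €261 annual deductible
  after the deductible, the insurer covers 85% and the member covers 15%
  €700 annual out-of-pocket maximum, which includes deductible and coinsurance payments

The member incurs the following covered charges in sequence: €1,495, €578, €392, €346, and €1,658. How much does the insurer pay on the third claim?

#1 (€1,495): deductible takes €261, €1,234 remains; member's 15% is €185.10. Cost to member: €446.10. OOP to date €446.10. Insurer: €1,495 − €446.10 = €1,048.90.
#2 (€578): deductible met; 15% of €578 = €86.70. Member pays €86.70; OOP now €532.80. Insurer: €578 − €86.70 = €491.30.
#3 (€392): deductible met; 15% of €392 = €58.80. Cost to member: €58.80. OOP to date €591.60. Plan pays €392 − €58.80 = €333.20.

€333.20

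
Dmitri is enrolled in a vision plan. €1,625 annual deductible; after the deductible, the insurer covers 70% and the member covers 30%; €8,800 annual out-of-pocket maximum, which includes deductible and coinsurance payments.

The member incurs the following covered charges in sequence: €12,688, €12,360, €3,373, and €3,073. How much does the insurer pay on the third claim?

€3,224.90

Claim 1 (€12,688): €1,625 to deductible, leaving €11,063; member's 30% is €3,318.90. Member pays €4,943.90; OOP now €4,943.90. Plan pays €12,688 − €4,943.90 = €7,744.10.
Claim 2 (€12,360): 30% coinsurance on €12,360 = €3,708. Member owes €3,708 (running OOP €8,651.90). Insurer: €12,360 − €3,708 = €8,652.
Claim 3 (€3,373): 30% coinsurance on €3,373 = €1,011.90. OOP would hit €9,663.80 > €8,800, so the cap limits the member to €8,800 − €8,651.90 = €148.10. Plan pays €3,373 − €148.10 = €3,224.90.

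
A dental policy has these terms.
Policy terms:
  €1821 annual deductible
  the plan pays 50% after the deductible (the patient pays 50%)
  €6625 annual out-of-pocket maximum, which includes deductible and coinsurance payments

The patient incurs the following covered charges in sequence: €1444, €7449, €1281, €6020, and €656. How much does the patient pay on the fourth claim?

#1 (€1444): all of it applies to the deductible. Cost to patient: €1444. OOP to date €1444.
#2 (€7449): €377 finishes the deductible; €7072 goes to coinsurance; coinsurance €7072 × 50% = €3536. Cost to patient: €3913. OOP to date €5357.
#3 (€1281): 50% coinsurance on €1281 = €640.50. Patient owes €640.50 (running OOP €5997.50).
#4 (€6020): deductible already satisfied, so patient's share is 50% × €6020 = €3010. OOP would hit €9007.50 > €6625, so the cap limits the patient to €6625 − €5997.50 = €627.50.

€627.50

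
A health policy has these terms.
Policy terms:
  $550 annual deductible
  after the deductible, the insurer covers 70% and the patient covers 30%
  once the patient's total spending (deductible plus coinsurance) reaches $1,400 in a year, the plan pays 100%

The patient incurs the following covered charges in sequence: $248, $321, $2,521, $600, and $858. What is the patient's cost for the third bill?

$756.30

#1 ($248): all of it applies to the deductible. Patient owes $248 (running OOP $248).
#2 ($321): $302 finishes the deductible; $19 goes to coinsurance; patient's 30% is $5.70. Patient pays $307.70; OOP now $555.70.
#3 ($2,521): deductible already satisfied, so patient's share is 30% × $2,521 = $756.30. Cost to patient: $756.30. OOP to date $1,312.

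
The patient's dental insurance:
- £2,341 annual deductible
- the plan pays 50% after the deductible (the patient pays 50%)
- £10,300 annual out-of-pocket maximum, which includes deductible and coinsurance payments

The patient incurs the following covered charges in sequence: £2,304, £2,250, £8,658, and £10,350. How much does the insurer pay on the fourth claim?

Bill 1, £2,304: all of it applies to the deductible. Patient owes £2,304 (running OOP £2,304). Plan pays £2,304 − £2,304 = £0.
Bill 2, £2,250: £37 to deductible, leaving £2,213; coinsurance £2,213 × 50% = £1,106.50. Cost to patient: £1,143.50. OOP to date £3,447.50. Insurer: £2,250 − £1,143.50 = £1,106.50.
Bill 3, £8,658: deductible already satisfied, so patient's share is 50% × £8,658 = £4,329. Patient pays £4,329; OOP now £7,776.50. Insurer: £8,658 − £4,329 = £4,329.
Bill 4, £10,350: deductible met; 50% of £10,350 = £5,175. OOP would hit £12,951.50 > £10,300, so the cap limits the patient to £10,300 − £7,776.50 = £2,523.50. Insurer: £10,350 − £2,523.50 = £7,826.50.

£7,826.50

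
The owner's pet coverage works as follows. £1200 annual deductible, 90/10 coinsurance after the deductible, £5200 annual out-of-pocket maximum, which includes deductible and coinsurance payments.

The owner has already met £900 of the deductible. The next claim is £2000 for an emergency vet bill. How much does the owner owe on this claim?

£470

Deductible still to meet: £1200 − £900 = £300.
The remaining £1700 (= £2000 − £300) moves to coinsurance.
Owner's 10% share of £1700 is £170.
So the owner owes £300 + £170 = £470 before any cap.
Total out-of-pocket so far would be £900 + £470 = £1370, below the £5200 cap — no reduction.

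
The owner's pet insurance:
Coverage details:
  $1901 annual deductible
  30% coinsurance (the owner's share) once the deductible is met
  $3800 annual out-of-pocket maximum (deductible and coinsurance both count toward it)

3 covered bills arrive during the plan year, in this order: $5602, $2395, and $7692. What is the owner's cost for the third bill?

$70.20

Bill 1, $5602: $1901 to deductible, leaving $3701; coinsurance $3701 × 30% = $1110.30. Cost to owner: $3011.30. OOP to date $3011.30.
Bill 2, $2395: 30% coinsurance on $2395 = $718.50. Owner pays $718.50; OOP now $3729.80.
Bill 3, $7692: deductible already satisfied, so owner's share is 30% × $7692 = $2307.60. OOP would hit $6037.40 > $3800, so the cap limits the owner to $3800 − $3729.80 = $70.20.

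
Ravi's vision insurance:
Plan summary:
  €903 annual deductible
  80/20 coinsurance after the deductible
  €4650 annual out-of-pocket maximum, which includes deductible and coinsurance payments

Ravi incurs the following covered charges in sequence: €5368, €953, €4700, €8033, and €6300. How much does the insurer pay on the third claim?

€3760

Claim 1 (€5368): deductible takes €903, €4465 remains; 20% of €4465 = €893. Member pays €1796; OOP now €1796. Insurer: €5368 − €1796 = €3572.
Claim 2 (€953): 20% coinsurance on €953 = €190.60. Member pays €190.60; OOP now €1986.60. Insurer: €953 − €190.60 = €762.40.
Claim 3 (€4700): deductible met; 20% of €4700 = €940. Member pays €940; OOP now €2926.60. Plan pays €4700 − €940 = €3760.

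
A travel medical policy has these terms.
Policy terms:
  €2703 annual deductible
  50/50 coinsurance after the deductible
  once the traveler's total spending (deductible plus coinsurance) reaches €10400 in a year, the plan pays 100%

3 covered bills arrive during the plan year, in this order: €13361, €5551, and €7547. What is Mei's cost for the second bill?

#1 (€13361): €2703 to deductible, leaving €10658; coinsurance €10658 × 50% = €5329. Traveler owes €8032 (running OOP €8032).
#2 (€5551): 50% coinsurance on €5551 = €2775.50. That would push OOP to €10807.50, over the €10400 cap, so traveler pays €10400 − €8032 = €2368.

€2368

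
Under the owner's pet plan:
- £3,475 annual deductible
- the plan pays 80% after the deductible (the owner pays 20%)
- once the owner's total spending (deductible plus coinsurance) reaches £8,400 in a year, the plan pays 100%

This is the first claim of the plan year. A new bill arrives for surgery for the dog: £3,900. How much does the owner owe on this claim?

£3,560

Nothing has been paid toward the £3,475 deductible, so the first £3,475 of this charge is applied there.
The remaining £425 (= £3,900 − £3,475) moves to coinsurance.
20% of £425 = £85 falls to the owner.
That puts the owner's cost at £3,475 + £85 = £3,560 before any cap.
Cumulative spending £0 + £3,560 = £3,560 stays under the £8,400 maximum.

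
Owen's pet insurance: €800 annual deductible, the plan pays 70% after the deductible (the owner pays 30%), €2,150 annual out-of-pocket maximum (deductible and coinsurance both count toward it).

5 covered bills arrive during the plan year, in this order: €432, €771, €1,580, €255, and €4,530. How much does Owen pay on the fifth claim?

Bill 1, €432: entire amount goes to the deductible. Owner owes €432 (running OOP €432).
Bill 2, €771: €368 to deductible, leaving €403; 30% of €403 = €120.90. Cost to owner: €488.90. OOP to date €920.90.
Bill 3, €1,580: deductible met; 30% of €1,580 = €474. Cost to owner: €474. OOP to date €1,394.90.
Bill 4, €255: deductible already satisfied, so owner's share is 30% × €255 = €76.50. Owner pays €76.50; OOP now €1,471.40.
Bill 5, €4,530: deductible already satisfied, so owner's share is 30% × €4,530 = €1,359. That would push OOP to €2,830.40, over the €2,150 cap, so owner pays €2,150 − €1,471.40 = €678.60.

€678.60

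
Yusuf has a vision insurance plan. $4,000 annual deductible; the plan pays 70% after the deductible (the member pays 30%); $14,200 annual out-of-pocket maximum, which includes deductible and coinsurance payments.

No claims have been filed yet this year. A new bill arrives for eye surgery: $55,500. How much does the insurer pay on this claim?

Nothing has been paid toward the $4,000 deductible, so the first $4,000 of this charge is applied there.
That leaves $55,500 − $4,000 = $51,500 for coinsurance.
Coinsurance: $51,500 × 30% = $15,450.
So the member owes $4,000 + $15,450 = $19,450 before any cap.
Year-to-date out-of-pocket would reach $0 + $19,450 = $19,450, above the $14,200 maximum, so the member pays only $14,200 − $0 = $14,200.
The insurer covers the remainder: $55,500 − $14,200 = $41,300.

$41,300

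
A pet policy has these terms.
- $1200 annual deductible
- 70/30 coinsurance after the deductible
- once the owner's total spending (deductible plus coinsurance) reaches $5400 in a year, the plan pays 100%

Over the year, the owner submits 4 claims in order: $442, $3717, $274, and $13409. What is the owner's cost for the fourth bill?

Bill 1, $442: fully absorbed by the deductible. Cost to owner: $442. OOP to date $442.
Bill 2, $3717: $758 finishes the deductible; $2959 goes to coinsurance; coinsurance $2959 × 30% = $887.70. Owner pays $1645.70; OOP now $2087.70.
Bill 3, $274: deductible met; 30% of $274 = $82.20. Owner owes $82.20 (running OOP $2169.90).
Bill 4, $13409: deductible met; 30% of $13409 = $4022.70. OOP would hit $6192.60 > $5400, so the cap limits the owner to $5400 − $2169.90 = $3230.10.

$3230.10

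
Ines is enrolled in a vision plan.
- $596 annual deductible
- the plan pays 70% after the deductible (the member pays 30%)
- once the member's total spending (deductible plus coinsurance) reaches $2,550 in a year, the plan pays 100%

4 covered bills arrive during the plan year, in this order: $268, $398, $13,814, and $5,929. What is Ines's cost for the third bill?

#1 ($268): fully absorbed by the deductible. Member owes $268 (running OOP $268).
#2 ($398): $328 to deductible, leaving $70; coinsurance $70 × 30% = $21. Member pays $349; OOP now $617.
#3 ($13,814): deductible already satisfied, so member's share is 30% × $13,814 = $4,144.20. That would push OOP to $4,761.20, over the $2,550 cap, so member pays $2,550 − $617 = $1,933.

$1,933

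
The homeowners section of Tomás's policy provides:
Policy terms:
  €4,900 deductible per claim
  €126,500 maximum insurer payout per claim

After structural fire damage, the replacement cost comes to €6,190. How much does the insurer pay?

After the deductible, €6,190 − €4,900 = €1,290 remains.
That's under the €126,500 cap, so the insurer reimburses the full €1,290.

€1,290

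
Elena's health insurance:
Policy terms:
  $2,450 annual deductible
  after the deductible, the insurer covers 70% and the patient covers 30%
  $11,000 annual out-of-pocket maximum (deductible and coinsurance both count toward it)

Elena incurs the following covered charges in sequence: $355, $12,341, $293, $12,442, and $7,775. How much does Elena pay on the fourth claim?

Claim 1 — $355: all of it applies to the deductible. Patient pays $355; OOP now $355.
Claim 2 — $12,341: $2,095 finishes the deductible; $10,246 goes to coinsurance; patient's 30% is $3,073.80. Patient pays $5,168.80; OOP now $5,523.80.
Claim 3 — $293: deductible already satisfied, so patient's share is 30% × $293 = $87.90. Patient owes $87.90 (running OOP $5,611.70).
Claim 4 — $12,442: deductible met; 30% of $12,442 = $3,732.60. Cost to patient: $3,732.60. OOP to date $9,344.30.

$3,732.60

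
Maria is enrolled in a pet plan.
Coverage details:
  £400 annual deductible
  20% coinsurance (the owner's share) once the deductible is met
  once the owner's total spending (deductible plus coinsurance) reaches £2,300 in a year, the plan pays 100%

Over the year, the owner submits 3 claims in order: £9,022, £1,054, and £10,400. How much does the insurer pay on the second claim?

£878.40

Claim 1 — £9,022: £400 to deductible, leaving £8,622; 20% of £8,622 = £1,724.40. Owner pays £2,124.40; OOP now £2,124.40. Plan pays £9,022 − £2,124.40 = £6,897.60.
Claim 2 — £1,054: deductible already satisfied, so owner's share is 20% × £1,054 = £210.80. OOP would hit £2,335.20 > £2,300, so the cap limits the owner to £2,300 − £2,124.40 = £175.60. Plan pays £1,054 − £175.60 = £878.40.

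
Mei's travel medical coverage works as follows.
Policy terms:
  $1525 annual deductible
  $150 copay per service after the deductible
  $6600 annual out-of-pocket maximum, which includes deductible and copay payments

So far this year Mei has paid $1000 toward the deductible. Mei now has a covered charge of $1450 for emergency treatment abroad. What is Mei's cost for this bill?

Deductible still to meet: $1525 − $1000 = $525.
The remaining $925 (= $1450 − $525) moves to the copay.
Copay on this service: $150.
So the traveler owes $525 + $150 = $675 before any cap.
Year-to-date out-of-pocket becomes $1000 + $675 = $1675, still under the $6600 maximum, so no cap applies.

$675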